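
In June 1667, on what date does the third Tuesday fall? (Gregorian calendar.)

June 1, 1667 is a Wednesday.
The first Tuesday is therefore June 7 (6 days later).
The third Tuesday is 7 + 2×7 = June 21.

June 21, 1667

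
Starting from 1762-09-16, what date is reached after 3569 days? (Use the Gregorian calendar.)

June 24, 1772

+365 (one year) → Sep 16, 1763 (3204 left).
+366 (one year; includes Feb 29, 1764) → Sep 16, 1764 (2838 left).
+365 (one year) → Sep 16, 1765 (2473 left).
+365 (one year) → Sep 16, 1766 (2108 left).
+365 (one year) → Sep 16, 1767 (1743 left).
+366 (one year; includes Feb 29, 1768) → Sep 16, 1768 (1377 left).
+365 (one year) → Sep 16, 1769 (1012 left).
+365 (one year) → Sep 16, 1770 (647 left).
+365 (one year) → Sep 16, 1771 (282 left).
Sep has 30 days: +15 → Oct 1, 1771 (267 left).
Oct has 31 days: +31 → Nov 1, 1771 (236 left).
Nov has 30 days: +30 → Dec 1, 1771 (206 left).
Dec has 31 days: +31 → Jan 1, 1772 (175 left).
Jan has 31 days: +31 → Feb 1, 1772 (144 left).
Feb has 29 days: +29 → Mar 1, 1772 (115 left).
Mar has 31 days: +31 → Apr 1, 1772 (84 left).
Apr has 30 days: +30 → May 1, 1772 (54 left).
May has 31 days: +31 → Jun 1, 1772 (23 left).
+23 → Jun 24, 1772.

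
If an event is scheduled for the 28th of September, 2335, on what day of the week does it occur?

Saturday

Doomsday rule: the anchor day for the 2300s is Wednesday. For year 35: 35÷12 = 2 r 11, and 11÷4 = 2, so 2+11+2 = 15.
Wednesday + 15 ≡ Thursday — that's 2335's doomsday.
In September the doomsday date is Sep 5.
Sep 28 is 23 days after Sep 5; 23 mod 7 = 2, so Thursday + 2 = Saturday.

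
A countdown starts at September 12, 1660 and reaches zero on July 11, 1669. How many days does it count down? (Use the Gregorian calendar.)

3224

Sep 12, 1660 → Sep 12, 1661: 365 days.
Sep 12, 1661 → Sep 12, 1662: 365 days.
Sep 12, 1662 → Sep 12, 1663: 365 days.
Sep 12, 1663 → Sep 12, 1664: 366 days (Feb 29, 1664 is in that span).
Sep 12, 1664 → Sep 12, 1665: 365 days.
Sep 12, 1665 → Sep 12, 1666: 365 days.
Sep 12, 1666 → Sep 12, 1667: 365 days.
Sep 12, 1667 → Sep 12, 1668: 366 days (Feb 29, 1668 is in that span).
Sep 12, 1668 → Oct 12, 1668: 30 days (September has 30).
Oct 12, 1668 → Nov 12, 1668: 31 days (October has 31).
Nov 12, 1668 → Dec 12, 1668: 30 days (November has 30).
Dec 12, 1668 → Jan 12, 1669: 31 days (December has 31).
Jan 12, 1669 → Feb 12, 1669: 31 days (January has 31).
Feb 12, 1669 → Mar 12, 1669: 28 days (February has 28).
Mar 12, 1669 → Apr 12, 1669: 31 days (March has 31).
Apr 12, 1669 → May 12, 1669: 30 days (April has 30).
May 12, 1669 → Jun 12, 1669: 31 days (May has 31).
Jun 12, 1669 → Jul 11, 1669: 29 days.
Total: 3224 days.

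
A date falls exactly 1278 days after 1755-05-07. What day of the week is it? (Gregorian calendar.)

Sunday

First find the weekday of May 7, 1755. Doomsday rule: the anchor day for the 1700s is Sunday. For year 55: 55÷12 = 4 r 7, and 7÷4 = 1, so 4+7+1 = 12.
Sunday + 12 ≡ Friday — that's 1755's doomsday.
In May the doomsday date is May 9.
May 7 is 2 days before May 9; 2 mod 7 = 2, so Friday − 2 = Wednesday.
1278 mod 7 = 4, so 1278 days after a Wednesday is Wednesday + 4 = Sunday.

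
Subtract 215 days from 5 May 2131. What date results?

October 2, 2130

−5 → Apr 30, 2131 (end of Apr, 30 days; 210 left).
−30 → Mar 31, 2131 (end of Mar, 31 days; 180 left).
−31 → Feb 28, 2131 (end of Feb, 28 days; 149 left).
−28 → Jan 31, 2131 (end of Jan, 31 days; 121 left).
−31 → Dec 31, 2130 (end of Dec, 31 days; 90 left).
−31 → Nov 30, 2130 (end of Nov, 30 days; 59 left).
−30 → Oct 31, 2130 (end of Oct, 31 days; 29 left).
−29 → Oct 2, 2130.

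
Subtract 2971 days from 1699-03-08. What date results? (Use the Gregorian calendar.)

−365 (one year) → Mar 8, 1698 (2606 left).
−365 (one year) → Mar 8, 1697 (2241 left).
−365 (one year) → Mar 8, 1696 (1876 left).
−366 (one year; includes Feb 29, 1696) → Mar 8, 1695 (1510 left).
−365 (one year) → Mar 8, 1694 (1145 left).
−365 (one year) → Mar 8, 1693 (780 left).
−365 (one year) → Mar 8, 1692 (415 left).
−366 (one year; includes Feb 29, 1692) → Mar 8, 1691 (49 left).
−8 → Feb 28, 1691 (end of Feb, 28 days; 41 left).
−28 → Jan 31, 1691 (end of Jan, 31 days; 13 left).
−13 → Jan 18, 1691.

January 18, 1691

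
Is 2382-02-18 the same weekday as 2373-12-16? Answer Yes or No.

From Dec 16, 2373 to Feb 18, 2382 is 2986 days.
2986 mod 7 = 4, so they are different weekdays.
(Dec 16, 2373 is a Sunday; Feb 18, 2382 is a Thursday.)

No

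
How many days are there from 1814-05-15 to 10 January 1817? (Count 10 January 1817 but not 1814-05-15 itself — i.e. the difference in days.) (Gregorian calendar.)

971

May 15, 1814 → May 15, 1815: 365 days.
May 15, 1815 → May 15, 1816: 366 days (Feb 29, 1816 is in that span).
May 15, 1816 → Jun 15, 1816: 31 days (May has 31).
Jun 15, 1816 → Jul 15, 1816: 30 days (June has 30).
Jul 15, 1816 → Aug 15, 1816: 31 days (July has 31).
Aug 15, 1816 → Sep 15, 1816: 31 days (August has 31).
Sep 15, 1816 → Oct 15, 1816: 30 days (September has 30).
Oct 15, 1816 → Nov 15, 1816: 31 days (October has 31).
Nov 15, 1816 → Dec 15, 1816: 30 days (November has 30).
Dec 15, 1816 → Jan 10, 1817: 26 days.
Total: 971 days.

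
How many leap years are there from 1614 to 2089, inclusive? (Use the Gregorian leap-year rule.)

Multiples of 4 in [1614,2089]: 119.
Of those, multiples of 100: 4 (not leap unless ÷400).
Multiples of 400: 1.
Leap years = 119 − 4 + 1 = 116.

116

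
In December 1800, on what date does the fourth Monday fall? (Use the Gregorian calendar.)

December 1, 1800 is a Monday.
The first Monday is therefore December 1 (same day).
The fourth Monday is 1 + 3×7 = December 22.

December 22, 1800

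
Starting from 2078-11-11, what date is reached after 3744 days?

February 10, 2089

+365 (one year) → Nov 11, 2079 (3379 left).
+366 (one year; includes Feb 29, 2080) → Nov 11, 2080 (3013 left).
+365 (one year) → Nov 11, 2081 (2648 left).
+365 (one year) → Nov 11, 2082 (2283 left).
+365 (one year) → Nov 11, 2083 (1918 left).
+366 (one year; includes Feb 29, 2084) → Nov 11, 2084 (1552 left).
+365 (one year) → Nov 11, 2085 (1187 left).
+365 (one year) → Nov 11, 2086 (822 left).
+365 (one year) → Nov 11, 2087 (457 left).
+366 (one year; includes Feb 29, 2088) → Nov 11, 2088 (91 left).
Nov has 30 days: +20 → Dec 1, 2088 (71 left).
Dec has 31 days: +31 → Jan 1, 2089 (40 left).
Jan has 31 days: +31 → Feb 1, 2089 (9 left).
+9 → Feb 10, 2089.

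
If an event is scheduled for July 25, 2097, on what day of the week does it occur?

Doomsday rule: the anchor day for the 2000s is Tuesday. For year 97: 97÷12 = 8 r 1, and 1÷4 = 0, so 8+1+0 = 9.
Tuesday + 9 ≡ Thursday — that's 2097's doomsday.
In July the doomsday date is Jul 11.
Jul 25 is 14 days after Jul 11; 14 mod 7 = 0, so Thursday + 0 = Thursday.

Thursday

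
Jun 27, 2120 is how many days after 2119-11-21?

219

Nov 21, 2119 → Dec 21, 2119: 30 days (November has 30).
Dec 21, 2119 → Jan 21, 2120: 31 days (December has 31).
Jan 21, 2120 → Feb 21, 2120: 31 days (January has 31).
Feb 21, 2120 → Mar 21, 2120: 29 days (February has 29).
Mar 21, 2120 → Apr 21, 2120: 31 days (March has 31).
Apr 21, 2120 → May 21, 2120: 30 days (April has 30).
May 21, 2120 → Jun 21, 2120: 31 days (May has 31).
Jun 21, 2120 → Jun 27, 2120: 6 days.
Total: 219 days.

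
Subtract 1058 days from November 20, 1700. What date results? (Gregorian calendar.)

December 27, 1697

−365 (one year) → Nov 20, 1699 (693 left).
−365 (one year) → Nov 20, 1698 (328 left).
−20 → Oct 31, 1698 (end of Oct, 31 days; 308 left).
−31 → Sep 30, 1698 (end of Sep, 30 days; 277 left).
−30 → Aug 31, 1698 (end of Aug, 31 days; 247 left).
−31 → Jul 31, 1698 (end of Jul, 31 days; 216 left).
−31 → Jun 30, 1698 (end of Jun, 30 days; 185 left).
−30 → May 31, 1698 (end of May, 31 days; 155 left).
−31 → Apr 30, 1698 (end of Apr, 30 days; 124 left).
−30 → Mar 31, 1698 (end of Mar, 31 days; 94 left).
−31 → Feb 28, 1698 (end of Feb, 28 days; 63 left).
−28 → Jan 31, 1698 (end of Jan, 31 days; 35 left).
−31 → Dec 31, 1697 (end of Dec, 31 days; 4 left).
−4 → Dec 27, 1697.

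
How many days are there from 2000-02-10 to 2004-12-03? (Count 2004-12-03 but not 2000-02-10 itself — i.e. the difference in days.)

1758

Feb 10, 2000 → Feb 10, 2001: 366 days (Feb 29, 2000 is in that span).
Feb 10, 2001 → Feb 10, 2002: 365 days.
Feb 10, 2002 → Feb 10, 2003: 365 days.
Feb 10, 2003 → Feb 10, 2004: 365 days.
Feb 10, 2004 → Mar 10, 2004: 29 days (February has 29).
Mar 10, 2004 → Apr 10, 2004: 31 days (March has 31).
Apr 10, 2004 → May 10, 2004: 30 days (April has 30).
May 10, 2004 → Jun 10, 2004: 31 days (May has 31).
Jun 10, 2004 → Jul 10, 2004: 30 days (June has 30).
Jul 10, 2004 → Aug 10, 2004: 31 days (July has 31).
Aug 10, 2004 → Sep 10, 2004: 31 days (August has 31).
Sep 10, 2004 → Oct 10, 2004: 30 days (September has 30).
Oct 10, 2004 → Nov 10, 2004: 31 days (October has 31).
Nov 10, 2004 → Dec 3, 2004: 23 days.
Total: 1758 days.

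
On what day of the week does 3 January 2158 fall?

Doomsday rule: the anchor day for the 2100s is Sunday. For year 58: 58÷12 = 4 r 10, and 10÷4 = 2, so 4+10+2 = 16.
Sunday + 16 ≡ Tuesday — that's 2158's doomsday.
In January the doomsday date is Jan 3 (2158 is not a leap year).
Jan 3 is the doomsday itself: Tuesday.

Tuesday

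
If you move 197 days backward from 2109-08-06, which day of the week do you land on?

Monday

Aug 6, 2109 is a Tuesday.
197 mod 7 = 1, so 197 days before a Tuesday is Tuesday − 1 = Monday.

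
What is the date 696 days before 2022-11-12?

−365 (one year) → Nov 12, 2021 (331 left).
−12 → Oct 31, 2021 (end of Oct, 31 days; 319 left).
−31 → Sep 30, 2021 (end of Sep, 30 days; 288 left).
−30 → Aug 31, 2021 (end of Aug, 31 days; 258 left).
−31 → Jul 31, 2021 (end of Jul, 31 days; 227 left).
−31 → Jun 30, 2021 (end of Jun, 30 days; 196 left).
−30 → May 31, 2021 (end of May, 31 days; 166 left).
−31 → Apr 30, 2021 (end of Apr, 30 days; 135 left).
−30 → Mar 31, 2021 (end of Mar, 31 days; 105 left).
−31 → Feb 28, 2021 (end of Feb, 28 days; 74 left).
−28 → Jan 31, 2021 (end of Jan, 31 days; 46 left).
−31 → Dec 31, 2020 (end of Dec, 31 days; 15 left).
−15 → Dec 16, 2020.

December 16, 2020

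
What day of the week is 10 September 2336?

Thursday

Doomsday rule: the anchor day for the 2300s is Wednesday. For year 36: 36÷12 = 3 r 0, and 0÷4 = 0, so 3+0+0 = 3.
Wednesday + 3 ≡ Saturday — that's 2336's doomsday.
In September the doomsday date is Sep 5.
Sep 10 is 5 days after Sep 5; 5 mod 7 = 5, so Saturday + 5 = Thursday.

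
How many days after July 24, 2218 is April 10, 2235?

6104

Jul 24, 2218 → Jul 24, 2219: 365 days.
Jul 24, 2219 → Jul 24, 2220: 366 days (Feb 29, 2220 is in that span).
Jul 24, 2220 → Jul 24, 2221: 365 days.
Jul 24, 2221 → Jul 24, 2222: 365 days.
Jul 24, 2222 → Jul 24, 2223: 365 days.
Jul 24, 2223 → Jul 24, 2224: 366 days (Feb 29, 2224 is in that span).
Jul 24, 2224 → Jul 24, 2225: 365 days.
Jul 24, 2225 → Jul 24, 2226: 365 days.
Jul 24, 2226 → Jul 24, 2227: 365 days.
Jul 24, 2227 → Jul 24, 2228: 366 days (Feb 29, 2228 is in that span).
Jul 24, 2228 → Jul 24, 2229: 365 days.
Jul 24, 2229 → Jul 24, 2230: 365 days.
Jul 24, 2230 → Jul 24, 2231: 365 days.
Jul 24, 2231 → Jul 24, 2232: 366 days (Feb 29, 2232 is in that span).
Jul 24, 2232 → Jul 24, 2233: 365 days.
Jul 24, 2233 → Jul 24, 2234: 365 days.
Jul 24, 2234 → Aug 24, 2234: 31 days (July has 31).
Aug 24, 2234 → Sep 24, 2234: 31 days (August has 31).
Sep 24, 2234 → Oct 24, 2234: 30 days (September has 30).
Oct 24, 2234 → Nov 24, 2234: 31 days (October has 31).
Nov 24, 2234 → Dec 24, 2234: 30 days (November has 30).
Dec 24, 2234 → Jan 24, 2235: 31 days (December has 31).
Jan 24, 2235 → Feb 24, 2235: 31 days (January has 31).
Feb 24, 2235 → Mar 24, 2235: 28 days (February has 28).
Mar 24, 2235 → Apr 10, 2235: 17 days.
Total: 6104 days.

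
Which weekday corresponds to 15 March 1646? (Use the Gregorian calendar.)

Doomsday rule: the anchor day for the 1600s is Tuesday. For year 46: 46÷12 = 3 r 10, and 10÷4 = 2, so 3+10+2 = 15.
Tuesday + 15 ≡ Wednesday — that's 1646's doomsday.
In March the doomsday date is Mar 14.
Mar 15 is 1 day after Mar 14; 1 mod 7 = 1, so Wednesday + 1 = Thursday.

Thursday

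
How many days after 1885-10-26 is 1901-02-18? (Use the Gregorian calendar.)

5593

Oct 26, 1885 → Oct 26, 1886: 365 days.
Oct 26, 1886 → Oct 26, 1887: 365 days.
Oct 26, 1887 → Oct 26, 1888: 366 days (Feb 29, 1888 is in that span).
Oct 26, 1888 → Oct 26, 1889: 365 days.
Oct 26, 1889 → Oct 26, 1890: 365 days.
Oct 26, 1890 → Oct 26, 1891: 365 days.
Oct 26, 1891 → Oct 26, 1892: 366 days (Feb 29, 1892 is in that span).
Oct 26, 1892 → Oct 26, 1893: 365 days.
Oct 26, 1893 → Oct 26, 1894: 365 days.
Oct 26, 1894 → Oct 26, 1895: 365 days.
Oct 26, 1895 → Oct 26, 1896: 366 days (Feb 29, 1896 is in that span).
Oct 26, 1896 → Oct 26, 1897: 365 days.
Oct 26, 1897 → Oct 26, 1898: 365 days.
Oct 26, 1898 → Oct 26, 1899: 365 days.
Oct 26, 1899 → Oct 26, 1900: 365 days.
Oct 26, 1900 → Nov 26, 1900: 31 days (October has 31).
Nov 26, 1900 → Dec 26, 1900: 30 days (November has 30).
Dec 26, 1900 → Jan 26, 1901: 31 days (December has 31).
Jan 26, 1901 → Feb 18, 1901: 23 days.
Total: 5593 days.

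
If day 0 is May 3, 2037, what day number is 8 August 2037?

97

May 3, 2037 → Jun 3, 2037: 31 days (May has 31).
Jun 3, 2037 → Jul 3, 2037: 30 days (June has 30).
Jul 3, 2037 → Aug 3, 2037: 31 days (July has 31).
Aug 3, 2037 → Aug 8, 2037: 5 days.
Total: 97 days.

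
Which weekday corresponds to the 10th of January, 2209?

Tuesday

Doomsday rule: the anchor day for the 2200s is Friday. For year 09: 9÷12 = 0 r 9, and 9÷4 = 2, so 0+9+2 = 11.
Friday + 11 ≡ Tuesday — that's 2209's doomsday.
In January the doomsday date is Jan 3 (2209 is not a leap year).
Jan 10 is 7 days after Jan 3; 7 mod 7 = 0, so Tuesday + 0 = Tuesday.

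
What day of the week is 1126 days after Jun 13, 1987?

Friday

Jun 13, 1987 is a Saturday.
1126 mod 7 = 6, so 1126 days after a Saturday is Saturday + 6 = Friday.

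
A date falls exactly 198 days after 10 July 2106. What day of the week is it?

Monday

First find the weekday of Jul 10, 2106. Doomsday rule: the anchor day for the 2100s is Sunday. For year 06: 6÷12 = 0 r 6, and 6÷4 = 1, so 0+6+1 = 7.
Sunday + 7 ≡ Sunday — that's 2106's doomsday.
In July the doomsday date is Jul 11.
Jul 10 is 1 day before Jul 11; 1 mod 7 = 1, so Sunday − 1 = Saturday.
198 mod 7 = 2, so 198 days after a Saturday is Saturday + 2 = Monday.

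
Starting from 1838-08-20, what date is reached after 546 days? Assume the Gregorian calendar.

+365 (one year) → Aug 20, 1839 (181 left).
Aug has 31 days: +12 → Sep 1, 1839 (169 left).
Sep has 30 days: +30 → Oct 1, 1839 (139 left).
Oct has 31 days: +31 → Nov 1, 1839 (108 left).
Nov has 30 days: +30 → Dec 1, 1839 (78 left).
Dec has 31 days: +31 → Jan 1, 1840 (47 left).
Jan has 31 days: +31 → Feb 1, 1840 (16 left).
+16 → Feb 17, 1840.

February 17, 1840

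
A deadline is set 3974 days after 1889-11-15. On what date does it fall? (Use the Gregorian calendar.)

+365 (one year) → Nov 15, 1890 (3609 left).
+365 (one year) → Nov 15, 1891 (3244 left).
+366 (one year; includes Feb 29, 1892) → Nov 15, 1892 (2878 left).
+365 (one year) → Nov 15, 1893 (2513 left).
+365 (one year) → Nov 15, 1894 (2148 left).
+365 (one year) → Nov 15, 1895 (1783 left).
+366 (one year; includes Feb 29, 1896) → Nov 15, 1896 (1417 left).
+365 (one year) → Nov 15, 1897 (1052 left).
+365 (one year) → Nov 15, 1898 (687 left).
+365 (one year) → Nov 15, 1899 (322 left).
Nov has 30 days: +16 → Dec 1, 1899 (306 left).
Dec has 31 days: +31 → Jan 1, 1900 (275 left).
Jan has 31 days: +31 → Feb 1, 1900 (244 left).
Feb has 28 days: +28 → Mar 1, 1900 (216 left).
Mar has 31 days: +31 → Apr 1, 1900 (185 left).
Apr has 30 days: +30 → May 1, 1900 (155 left).
May has 31 days: +31 → Jun 1, 1900 (124 left).
Jun has 30 days: +30 → Jul 1, 1900 (94 left).
Jul has 31 days: +31 → Aug 1, 1900 (63 left).
Aug has 31 days: +31 → Sep 1, 1900 (32 left).
Sep has 30 days: +30 → Oct 1, 1900 (2 left).
+2 → Oct 3, 1900.

October 3, 1900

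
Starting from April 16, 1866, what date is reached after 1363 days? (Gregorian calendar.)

+365 (one year) → Apr 16, 1867 (998 left).
+366 (one year; includes Feb 29, 1868) → Apr 16, 1868 (632 left).
+365 (one year) → Apr 16, 1869 (267 left).
Apr has 30 days: +15 → May 1, 1869 (252 left).
May has 31 days: +31 → Jun 1, 1869 (221 left).
Jun has 30 days: +30 → Jul 1, 1869 (191 left).
Jul has 31 days: +31 → Aug 1, 1869 (160 left).
Aug has 31 days: +31 → Sep 1, 1869 (129 left).
Sep has 30 days: +30 → Oct 1, 1869 (99 left).
Oct has 31 days: +31 → Nov 1, 1869 (68 left).
Nov has 30 days: +30 → Dec 1, 1869 (38 left).
Dec has 31 days: +31 → Jan 1, 1870 (7 left).
+7 → Jan 8, 1870.

January 8, 1870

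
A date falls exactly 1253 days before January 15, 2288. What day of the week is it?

First find the weekday of Jan 15, 2288. Doomsday rule: the anchor day for the 2200s is Friday. For year 88: 88÷12 = 7 r 4, and 4÷4 = 1, so 7+4+1 = 12.
Friday + 12 ≡ Wednesday — that's 2288's doomsday.
In January the doomsday date is Jan 4 (2288 is a leap year (divisible by 4)).
Jan 15 is 11 days after Jan 4; 11 mod 7 = 4, so Wednesday + 4 = Sunday.
1253 mod 7 = 0, so 1253 days before a Sunday is Sunday − 0 = Sunday.

Sunday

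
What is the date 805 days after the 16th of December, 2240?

March 1, 2243

+365 (one year) → Dec 16, 2241 (440 left).
+365 (one year) → Dec 16, 2242 (75 left).
Dec has 31 days: +16 → Jan 1, 2243 (59 left).
Jan has 31 days: +31 → Feb 1, 2243 (28 left).
Feb has 28 days: +28 → Mar 1, 2243 (0 left).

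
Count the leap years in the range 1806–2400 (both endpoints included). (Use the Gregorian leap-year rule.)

145

Multiples of 4 in [1806,2400]: 149.
Of those, multiples of 100: 6 (not leap unless ÷400).
Multiples of 400: 2.
Leap years = 149 − 6 + 2 = 145.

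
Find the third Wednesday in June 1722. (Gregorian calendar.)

June 1, 1722 is a Monday.
The first Wednesday is therefore June 3 (2 days later).
The third Wednesday is 3 + 2×7 = June 17.

June 17, 1722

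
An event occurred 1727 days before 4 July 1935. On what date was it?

October 11, 1930

−365 (one year) → Jul 4, 1934 (1362 left).
−365 (one year) → Jul 4, 1933 (997 left).
−365 (one year) → Jul 4, 1932 (632 left).
−366 (one year; includes Feb 29, 1932) → Jul 4, 1931 (266 left).
−4 → Jun 30, 1931 (end of Jun, 30 days; 262 left).
−30 → May 31, 1931 (end of May, 31 days; 232 left).
−31 → Apr 30, 1931 (end of Apr, 30 days; 201 left).
−30 → Mar 31, 1931 (end of Mar, 31 days; 171 left).
−31 → Feb 28, 1931 (end of Feb, 28 days; 140 left).
−28 → Jan 31, 1931 (end of Jan, 31 days; 112 left).
−31 → Dec 31, 1930 (end of Dec, 31 days; 81 left).
−31 → Nov 30, 1930 (end of Nov, 30 days; 50 left).
−30 → Oct 31, 1930 (end of Oct, 31 days; 20 left).
−20 → Oct 11, 1930.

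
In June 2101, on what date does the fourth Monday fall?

June 27, 2101

June 1, 2101 is a Wednesday.
The first Monday is therefore June 6 (5 days later).
The fourth Monday is 6 + 3×7 = June 27.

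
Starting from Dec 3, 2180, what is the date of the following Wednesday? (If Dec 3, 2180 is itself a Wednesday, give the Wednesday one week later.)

December 6, 2180

Dec 3, 2180 is a Sunday.
From Sunday to the next Wednesday is 3 days.
Dec 3, 2180 + 3 = Dec 6, 2180.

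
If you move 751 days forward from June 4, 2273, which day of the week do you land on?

Friday

First find the weekday of Jun 4, 2273. Doomsday rule: the anchor day for the 2200s is Friday. For year 73: 73÷12 = 6 r 1, and 1÷4 = 0, so 6+1+0 = 7.
Friday + 7 ≡ Friday — that's 2273's doomsday.
In June the doomsday date is Jun 6.
Jun 4 is 2 days before Jun 6; 2 mod 7 = 2, so Friday − 2 = Wednesday.
751 mod 7 = 2, so 751 days after a Wednesday is Wednesday + 2 = Friday.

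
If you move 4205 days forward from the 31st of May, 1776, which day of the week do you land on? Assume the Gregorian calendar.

Wednesday

First find the weekday of May 31, 1776. Doomsday rule: the anchor day for the 1700s is Sunday. For year 76: 76÷12 = 6 r 4, and 4÷4 = 1, so 6+4+1 = 11.
Sunday + 11 ≡ Thursday — that's 1776's doomsday.
In May the doomsday date is May 9.
May 31 is 22 days after May 9; 22 mod 7 = 1, so Thursday + 1 = Friday.
4205 mod 7 = 5, so 4205 days after a Friday is Friday + 5 = Wednesday.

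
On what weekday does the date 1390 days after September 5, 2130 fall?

Sep 5, 2130 is a Tuesday.
1390 mod 7 = 4, so 1390 days after a Tuesday is Tuesday + 4 = Saturday.

Saturday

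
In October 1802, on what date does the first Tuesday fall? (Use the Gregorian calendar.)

October 5, 1802

October 1, 1802 is a Friday.
The first Tuesday is therefore October 5 (4 days later).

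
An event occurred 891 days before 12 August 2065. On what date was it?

March 5, 2063

−365 (one year) → Aug 12, 2064 (526 left).
−366 (one year; includes Feb 29, 2064) → Aug 12, 2063 (160 left).
−12 → Jul 31, 2063 (end of Jul, 31 days; 148 left).
−31 → Jun 30, 2063 (end of Jun, 30 days; 117 left).
−30 → May 31, 2063 (end of May, 31 days; 87 left).
−31 → Apr 30, 2063 (end of Apr, 30 days; 56 left).
−30 → Mar 31, 2063 (end of Mar, 31 days; 26 left).
−26 → Mar 5, 2063.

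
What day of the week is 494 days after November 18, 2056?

Wednesday

Nov 18, 2056 is a Saturday.
494 mod 7 = 4, so 494 days after a Saturday is Saturday + 4 = Wednesday.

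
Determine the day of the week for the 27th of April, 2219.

January 1, 2219 is a Friday.
Jan 1, 2219 → Feb 1, 2219: 31 days (January has 31).
Feb 1, 2219 → Mar 1, 2219: 28 days (February has 28).
Mar 1, 2219 → Apr 1, 2219: 31 days (March has 31).
Apr 1, 2219 → Apr 27, 2219: 26 days.
Total: 116 days.
116 mod 7 = 4, so Friday + 4 = Tuesday.

Tuesday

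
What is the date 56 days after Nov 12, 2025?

January 7, 2026

Nov has 30 days: +19 → Dec 1, 2025 (37 left).
Dec has 31 days: +31 → Jan 1, 2026 (6 left).
+6 → Jan 7, 2026.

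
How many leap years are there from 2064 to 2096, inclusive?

Multiples of 4 in [2064,2096]: 9.
Of those, multiples of 100: 0 (not leap unless ÷400).
Multiples of 400: 0.
Leap years = 9 − 0 + 0 = 9.

9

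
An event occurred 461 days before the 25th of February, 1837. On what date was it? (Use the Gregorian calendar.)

November 22, 1835

−366 (one year; includes Feb 29, 1836) → Feb 25, 1836 (95 left).
−25 → Jan 31, 1836 (end of Jan, 31 days; 70 left).
−31 → Dec 31, 1835 (end of Dec, 31 days; 39 left).
−31 → Nov 30, 1835 (end of Nov, 30 days; 8 left).
−8 → Nov 22, 1835.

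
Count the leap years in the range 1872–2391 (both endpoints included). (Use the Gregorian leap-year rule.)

Multiples of 4 in [1872,2391]: 130.
Of those, multiples of 100: 5 (not leap unless ÷400).
Multiples of 400: 1.
Leap years = 130 − 5 + 1 = 126.

126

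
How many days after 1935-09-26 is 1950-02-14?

5255

Sep 26, 1935 → Sep 26, 1936: 366 days (Feb 29, 1936 is in that span).
Sep 26, 1936 → Sep 26, 1937: 365 days.
Sep 26, 1937 → Sep 26, 1938: 365 days.
Sep 26, 1938 → Sep 26, 1939: 365 days.
Sep 26, 1939 → Sep 26, 1940: 366 days (Feb 29, 1940 is in that span).
Sep 26, 1940 → Sep 26, 1941: 365 days.
Sep 26, 1941 → Sep 26, 1942: 365 days.
Sep 26, 1942 → Sep 26, 1943: 365 days.
Sep 26, 1943 → Sep 26, 1944: 366 days (Feb 29, 1944 is in that span).
Sep 26, 1944 → Sep 26, 1945: 365 days.
Sep 26, 1945 → Sep 26, 1946: 365 days.
Sep 26, 1946 → Sep 26, 1947: 365 days.
Sep 26, 1947 → Sep 26, 1948: 366 days (Feb 29, 1948 is in that span).
Sep 26, 1948 → Sep 26, 1949: 365 days.
Sep 26, 1949 → Oct 26, 1949: 30 days (September has 30).
Oct 26, 1949 → Nov 26, 1949: 31 days (October has 31).
Nov 26, 1949 → Dec 26, 1949: 30 days (November has 30).
Dec 26, 1949 → Jan 26, 1950: 31 days (December has 31).
Jan 26, 1950 → Feb 14, 1950: 19 days.
Total: 5255 days.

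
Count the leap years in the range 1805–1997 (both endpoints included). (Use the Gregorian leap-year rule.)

Multiples of 4 in [1805,1997]: 48.
Of those, multiples of 100: 1 (not leap unless ÷400).
Multiples of 400: 0.
Leap years = 48 − 1 + 0 = 47.

47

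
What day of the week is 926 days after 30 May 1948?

First find the weekday of May 30, 1948. Doomsday rule: the anchor day for the 1900s is Wednesday. For year 48: 48÷12 = 4 r 0, and 0÷4 = 0, so 4+0+0 = 4.
Wednesday + 4 ≡ Sunday — that's 1948's doomsday.
In May the doomsday date is May 9.
May 30 is 21 days after May 9; 21 mod 7 = 0, so Sunday + 0 = Sunday.
926 mod 7 = 2, so 926 days after a Sunday is Sunday + 2 = Tuesday.

Tuesday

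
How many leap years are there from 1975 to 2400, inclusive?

104

Multiples of 4 in [1975,2400]: 107.
Of those, multiples of 100: 5 (not leap unless ÷400).
Multiples of 400: 2.
Leap years = 107 − 5 + 2 = 104.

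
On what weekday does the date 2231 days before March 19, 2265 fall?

Tuesday

Mar 19, 2265 is a Sunday.
2231 mod 7 = 5, so 2231 days before a Sunday is Sunday − 5 = Tuesday.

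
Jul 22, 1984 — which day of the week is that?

Sunday

Doomsday rule: the anchor day for the 1900s is Wednesday. For year 84: 84÷12 = 7 r 0, and 0÷4 = 0, so 7+0+0 = 7.
Wednesday + 7 ≡ Wednesday — that's 1984's doomsday.
In July the doomsday date is Jul 11.
Jul 22 is 11 days after Jul 11; 11 mod 7 = 4, so Wednesday + 4 = Sunday.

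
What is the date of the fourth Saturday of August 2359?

August 22, 2359

August 1, 2359 is a Saturday.
The first Saturday is therefore August 1 (same day).
The fourth Saturday is 1 + 3×7 = August 22.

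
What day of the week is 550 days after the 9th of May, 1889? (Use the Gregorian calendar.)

Monday

May 9, 1889 is a Thursday.
550 mod 7 = 4, so 550 days after a Thursday is Thursday + 4 = Monday.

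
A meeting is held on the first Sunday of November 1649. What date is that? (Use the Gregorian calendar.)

November 1, 1649 is a Monday.
The first Sunday is therefore November 7 (6 days later).

November 7, 1649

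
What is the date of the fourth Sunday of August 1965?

August 22, 1965

August 1, 1965 is a Sunday.
The first Sunday is therefore August 1 (same day).
The fourth Sunday is 1 + 3×7 = August 22.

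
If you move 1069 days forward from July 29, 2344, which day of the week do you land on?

Jul 29, 2344 is a Saturday.
1069 mod 7 = 5, so 1069 days after a Saturday is Saturday + 5 = Thursday.

Thursday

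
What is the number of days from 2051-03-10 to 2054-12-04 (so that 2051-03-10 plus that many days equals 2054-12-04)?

1365

Mar 10, 2051 → Mar 10, 2052: 366 days (Feb 29, 2052 is in that span).
Mar 10, 2052 → Mar 10, 2053: 365 days.
Mar 10, 2053 → Mar 10, 2054: 365 days.
Mar 10, 2054 → Apr 10, 2054: 31 days (March has 31).
Apr 10, 2054 → May 10, 2054: 30 days (April has 30).
May 10, 2054 → Jun 10, 2054: 31 days (May has 31).
Jun 10, 2054 → Jul 10, 2054: 30 days (June has 30).
Jul 10, 2054 → Aug 10, 2054: 31 days (July has 31).
Aug 10, 2054 → Sep 10, 2054: 31 days (August has 31).
Sep 10, 2054 → Oct 10, 2054: 30 days (September has 30).
Oct 10, 2054 → Nov 10, 2054: 31 days (October has 31).
Nov 10, 2054 → Dec 4, 2054: 24 days.
Total: 1365 days.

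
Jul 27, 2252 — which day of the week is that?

Doomsday rule: the anchor day for the 2200s is Friday. For year 52: 52÷12 = 4 r 4, and 4÷4 = 1, so 4+4+1 = 9.
Friday + 9 ≡ Sunday — that's 2252's doomsday.
In July the doomsday date is Jul 11.
Jul 27 is 16 days after Jul 11; 16 mod 7 = 2, so Sunday + 2 = Tuesday.

Tuesday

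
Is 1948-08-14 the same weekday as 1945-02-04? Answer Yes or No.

No

From Feb 4, 1945 to Aug 14, 1948 is 1287 days.
1287 mod 7 = 6, so they are different weekdays.
(Feb 4, 1945 is a Sunday; Aug 14, 1948 is a Saturday.)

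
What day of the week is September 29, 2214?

Thursday

Doomsday rule: the anchor day for the 2200s is Friday. For year 14: 14÷12 = 1 r 2, and 2÷4 = 0, so 1+2+0 = 3.
Friday + 3 ≡ Monday — that's 2214's doomsday.
In September the doomsday date is Sep 5.
Sep 29 is 24 days after Sep 5; 24 mod 7 = 3, so Monday + 3 = Thursday.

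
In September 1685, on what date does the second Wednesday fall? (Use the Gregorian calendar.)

September 12, 1685

September 1, 1685 is a Saturday.
The first Wednesday is therefore September 5 (4 days later).
The second Wednesday is 5 + 1×7 = September 12.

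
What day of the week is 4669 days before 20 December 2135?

Tuesday

First find the weekday of Dec 20, 2135. Doomsday rule: the anchor day for the 2100s is Sunday. For year 35: 35÷12 = 2 r 11, and 11÷4 = 2, so 2+11+2 = 15.
Sunday + 15 ≡ Monday — that's 2135's doomsday.
In December the doomsday date is Dec 12.
Dec 20 is 8 days after Dec 12; 8 mod 7 = 1, so Monday + 1 = Tuesday.
4669 mod 7 = 0, so 4669 days before a Tuesday is Tuesday − 0 = Tuesday.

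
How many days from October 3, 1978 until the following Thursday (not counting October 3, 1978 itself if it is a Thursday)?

2

Oct 3, 1978 is a Tuesday.
From Tuesday to the next Thursday is 2 days.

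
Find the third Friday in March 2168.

March 18, 2168

March 1, 2168 is a Tuesday.
The first Friday is therefore March 4 (3 days later).
The third Friday is 4 + 2×7 = March 18.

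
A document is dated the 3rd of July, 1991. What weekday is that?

Doomsday rule: the anchor day for the 1900s is Wednesday. For year 91: 91÷12 = 7 r 7, and 7÷4 = 1, so 7+7+1 = 15.
Wednesday + 15 ≡ Thursday — that's 1991's doomsday.
In July the doomsday date is Jul 11.
Jul 3 is 8 days before Jul 11; 8 mod 7 = 1, so Thursday − 1 = Wednesday.

Wednesday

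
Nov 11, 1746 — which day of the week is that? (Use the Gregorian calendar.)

Friday

Doomsday rule: the anchor day for the 1700s is Sunday. For year 46: 46÷12 = 3 r 10, and 10÷4 = 2, so 3+10+2 = 15.
Sunday + 15 ≡ Monday — that's 1746's doomsday.
In November the doomsday date is Nov 7.
Nov 11 is 4 days after Nov 7; 4 mod 7 = 4, so Monday + 4 = Friday.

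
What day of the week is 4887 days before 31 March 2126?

Saturday

Mar 31, 2126 is a Sunday.
4887 mod 7 = 1, so 4887 days before a Sunday is Sunday − 1 = Saturday.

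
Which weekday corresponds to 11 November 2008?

Doomsday rule: the anchor day for the 2000s is Tuesday. For year 08: 8÷12 = 0 r 8, and 8÷4 = 2, so 0+8+2 = 10.
Tuesday + 10 ≡ Friday — that's 2008's doomsday.
In November the doomsday date is Nov 7.
Nov 11 is 4 days after Nov 7; 4 mod 7 = 4, so Friday + 4 = Tuesday.

Tuesday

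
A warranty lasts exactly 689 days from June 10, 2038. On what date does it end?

+365 (one year) → Jun 10, 2039 (324 left).
Jun has 30 days: +21 → Jul 1, 2039 (303 left).
Jul has 31 days: +31 → Aug 1, 2039 (272 left).
Aug has 31 days: +31 → Sep 1, 2039 (241 left).
Sep has 30 days: +30 → Oct 1, 2039 (211 left).
Oct has 31 days: +31 → Nov 1, 2039 (180 left).
Nov has 30 days: +30 → Dec 1, 2039 (150 left).
Dec has 31 days: +31 → Jan 1, 2040 (119 left).
Jan has 31 days: +31 → Feb 1, 2040 (88 left).
Feb has 29 days: +29 → Mar 1, 2040 (59 left).
Mar has 31 days: +31 → Apr 1, 2040 (28 left).
+28 → Apr 29, 2040.

April 29, 2040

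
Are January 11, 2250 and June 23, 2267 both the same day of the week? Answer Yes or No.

No

From Jan 11, 2250 to Jun 23, 2267 is 6372 days.
6372 mod 7 = 2, so they are different weekdays.
(Jan 11, 2250 is a Friday; Jun 23, 2267 is a Sunday.)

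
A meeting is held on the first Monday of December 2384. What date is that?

December 1, 2384 is a Saturday.
The first Monday is therefore December 3 (2 days later).

December 3, 2384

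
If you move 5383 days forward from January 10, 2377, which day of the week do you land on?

First find the weekday of Jan 10, 2377. Doomsday rule: the anchor day for the 2300s is Wednesday. For year 77: 77÷12 = 6 r 5, and 5÷4 = 1, so 6+5+1 = 12.
Wednesday + 12 ≡ Monday — that's 2377's doomsday.
In January the doomsday date is Jan 3 (2377 is not a leap year).
Jan 10 is 7 days after Jan 3; 7 mod 7 = 0, so Monday + 0 = Monday.
5383 mod 7 = 0, so 5383 days after a Monday is Monday + 0 = Monday.

Monday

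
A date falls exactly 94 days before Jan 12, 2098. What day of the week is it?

First find the weekday of Jan 12, 2098. Doomsday rule: the anchor day for the 2000s is Tuesday. For year 98: 98÷12 = 8 r 2, and 2÷4 = 0, so 8+2+0 = 10.
Tuesday + 10 ≡ Friday — that's 2098's doomsday.
In January the doomsday date is Jan 3 (2098 is not a leap year).
Jan 12 is 9 days after Jan 3; 9 mod 7 = 2, so Friday + 2 = Sunday.
94 mod 7 = 3, so 94 days before a Sunday is Sunday − 3 = Thursday.

Thursday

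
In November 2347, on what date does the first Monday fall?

November 1, 2347 is a Saturday.
The first Monday is therefore November 3 (2 days later).

November 3, 2347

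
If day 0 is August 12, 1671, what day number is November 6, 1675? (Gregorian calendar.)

Aug 12, 1671 → Aug 12, 1672: 366 days (Feb 29, 1672 is in that span).
Aug 12, 1672 → Aug 12, 1673: 365 days.
Aug 12, 1673 → Aug 12, 1674: 365 days.
Aug 12, 1674 → Aug 12, 1675: 365 days.
Aug 12, 1675 → Sep 12, 1675: 31 days (August has 31).
Sep 12, 1675 → Oct 12, 1675: 30 days (September has 30).
Oct 12, 1675 → Nov 6, 1675: 25 days.
Total: 1547 days.

1547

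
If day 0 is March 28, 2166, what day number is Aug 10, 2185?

Mar 28, 2166 → Mar 28, 2167: 365 days.
Mar 28, 2167 → Mar 28, 2168: 366 days (Feb 29, 2168 is in that span).
Mar 28, 2168 → Mar 28, 2169: 365 days.
Mar 28, 2169 → Mar 28, 2170: 365 days.
Mar 28, 2170 → Mar 28, 2171: 365 days.
Mar 28, 2171 → Mar 28, 2172: 366 days (Feb 29, 2172 is in that span).
Mar 28, 2172 → Mar 28, 2173: 365 days.
Mar 28, 2173 → Mar 28, 2174: 365 days.
Mar 28, 2174 → Mar 28, 2175: 365 days.
Mar 28, 2175 → Mar 28, 2176: 366 days (Feb 29, 2176 is in that span).
Mar 28, 2176 → Mar 28, 2177: 365 days.
Mar 28, 2177 → Mar 28, 2178: 365 days.
Mar 28, 2178 → Mar 28, 2179: 365 days.
Mar 28, 2179 → Mar 28, 2180: 366 days (Feb 29, 2180 is in that span).
Mar 28, 2180 → Mar 28, 2181: 365 days.
Mar 28, 2181 → Mar 28, 2182: 365 days.
Mar 28, 2182 → Mar 28, 2183: 365 days.
Mar 28, 2183 → Mar 28, 2184: 366 days (Feb 29, 2184 is in that span).
Mar 28, 2184 → Mar 28, 2185: 365 days.
Mar 28, 2185 → Apr 28, 2185: 31 days (March has 31).
Apr 28, 2185 → May 28, 2185: 30 days (April has 30).
May 28, 2185 → Jun 28, 2185: 31 days (May has 31).
Jun 28, 2185 → Jul 28, 2185: 30 days (June has 30).
Jul 28, 2185 → Aug 10, 2185: 13 days.
Total: 7075 days.

7075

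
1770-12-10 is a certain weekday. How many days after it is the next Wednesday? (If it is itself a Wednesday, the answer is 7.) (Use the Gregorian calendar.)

Dec 10, 1770 is a Monday.
From Monday to the next Wednesday is 2 days.

2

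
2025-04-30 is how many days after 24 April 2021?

Apr 24, 2021 → Apr 24, 2022: 365 days.
Apr 24, 2022 → Apr 24, 2023: 365 days.
Apr 24, 2023 → Apr 24, 2024: 366 days (Feb 29, 2024 is in that span).
Apr 24, 2024 → May 24, 2024: 30 days (April has 30).
May 24, 2024 → Jun 24, 2024: 31 days (May has 31).
Jun 24, 2024 → Jul 24, 2024: 30 days (June has 30).
Jul 24, 2024 → Aug 24, 2024: 31 days (July has 31).
Aug 24, 2024 → Sep 24, 2024: 31 days (August has 31).
Sep 24, 2024 → Oct 24, 2024: 30 days (September has 30).
Oct 24, 2024 → Nov 24, 2024: 31 days (October has 31).
Nov 24, 2024 → Dec 24, 2024: 30 days (November has 30).
Dec 24, 2024 → Jan 24, 2025: 31 days (December has 31).
Jan 24, 2025 → Feb 24, 2025: 31 days (January has 31).
Feb 24, 2025 → Mar 24, 2025: 28 days (February has 28).
Mar 24, 2025 → Apr 24, 2025: 31 days (March has 31).
Apr 24, 2025 → Apr 30, 2025: 6 days.
Total: 1467 days.

1467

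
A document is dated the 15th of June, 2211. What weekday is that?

Doomsday rule: the anchor day for the 2200s is Friday. For year 11: 11÷12 = 0 r 11, and 11÷4 = 2, so 0+11+2 = 13.
Friday + 13 ≡ Thursday — that's 2211's doomsday.
In June the doomsday date is Jun 6.
Jun 15 is 9 days after Jun 6; 9 mod 7 = 2, so Thursday + 2 = Saturday.

Saturday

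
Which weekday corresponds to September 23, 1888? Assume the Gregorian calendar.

Sunday

Doomsday rule: the anchor day for the 1800s is Friday. For year 88: 88÷12 = 7 r 4, and 4÷4 = 1, so 7+4+1 = 12.
Friday + 12 ≡ Wednesday — that's 1888's doomsday.
In September the doomsday date is Sep 5.
Sep 23 is 18 days after Sep 5; 18 mod 7 = 4, so Wednesday + 4 = Sunday.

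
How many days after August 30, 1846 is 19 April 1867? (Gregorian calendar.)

Aug 30, 1846 → Aug 30, 1847: 365 days.
Aug 30, 1847 → Aug 30, 1848: 366 days (Feb 29, 1848 is in that span).
Aug 30, 1848 → Aug 30, 1849: 365 days.
Aug 30, 1849 → Aug 30, 1850: 365 days.
Aug 30, 1850 → Aug 30, 1851: 365 days.
Aug 30, 1851 → Aug 30, 1852: 366 days (Feb 29, 1852 is in that span).
Aug 30, 1852 → Aug 30, 1853: 365 days.
Aug 30, 1853 → Aug 30, 1854: 365 days.
Aug 30, 1854 → Aug 30, 1855: 365 days.
Aug 30, 1855 → Aug 30, 1856: 366 days (Feb 29, 1856 is in that span).
Aug 30, 1856 → Aug 30, 1857: 365 days.
Aug 30, 1857 → Aug 30, 1858: 365 days.
Aug 30, 1858 → Aug 30, 1859: 365 days.
Aug 30, 1859 → Aug 30, 1860: 366 days (Feb 29, 1860 is in that span).
Aug 30, 1860 → Aug 30, 1861: 365 days.
Aug 30, 1861 → Aug 30, 1862: 365 days.
Aug 30, 1862 → Aug 30, 1863: 365 days.
Aug 30, 1863 → Aug 30, 1864: 366 days (Feb 29, 1864 is in that span).
Aug 30, 1864 → Aug 30, 1865: 365 days.
Aug 30, 1865 → Aug 30, 1866: 365 days.
Aug 30, 1866 → Sep 30, 1866: 31 days (August has 31).
Sep 30, 1866 → Oct 30, 1866: 30 days (September has 30).
Oct 30, 1866 → Nov 30, 1866: 31 days (October has 31).
Nov 30, 1866 → Dec 30, 1866: 30 days (November has 30).
Dec 30, 1866 → Jan 30, 1867: 31 days (December has 31).
Jan 30, 1867 → Feb 28, 1867: 29 days (January has 31).
Feb 28, 1867 → Mar 28, 1867: 28 days (February has 28).
Mar 28, 1867 → Apr 19, 1867: 22 days.
Total: 7537 days.

7537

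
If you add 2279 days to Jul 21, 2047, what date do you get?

October 16, 2053

+366 (one year; includes Feb 29, 2048) → Jul 21, 2048 (1913 left).
+365 (one year) → Jul 21, 2049 (1548 left).
+365 (one year) → Jul 21, 2050 (1183 left).
+365 (one year) → Jul 21, 2051 (818 left).
+366 (one year; includes Feb 29, 2052) → Jul 21, 2052 (452 left).
+365 (one year) → Jul 21, 2053 (87 left).
Jul has 31 days: +11 → Aug 1, 2053 (76 left).
Aug has 31 days: +31 → Sep 1, 2053 (45 left).
Sep has 30 days: +30 → Oct 1, 2053 (15 left).
+15 → Oct 16, 2053.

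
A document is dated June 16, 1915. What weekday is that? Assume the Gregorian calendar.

Wednesday

January 1, 1915 is a Friday.
Jan 1, 1915 → Feb 1, 1915: 31 days (January has 31).
Feb 1, 1915 → Mar 1, 1915: 28 days (February has 28).
Mar 1, 1915 → Apr 1, 1915: 31 days (March has 31).
Apr 1, 1915 → May 1, 1915: 30 days (April has 30).
May 1, 1915 → Jun 1, 1915: 31 days (May has 31).
Jun 1, 1915 → Jun 16, 1915: 15 days.
Total: 166 days.
166 mod 7 = 5, so Friday + 5 = Wednesday.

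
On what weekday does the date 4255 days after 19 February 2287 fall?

First find the weekday of Feb 19, 2287. Doomsday rule: the anchor day for the 2200s is Friday. For year 87: 87÷12 = 7 r 3, and 3÷4 = 0, so 7+3+0 = 10.
Friday + 10 ≡ Monday — that's 2287's doomsday.
In February the doomsday date is Feb 28 (2287 is not a leap year).
Feb 19 is 9 days before Feb 28; 9 mod 7 = 2, so Monday − 2 = Saturday.
4255 mod 7 = 6, so 4255 days after a Saturday is Saturday + 6 = Friday.

Friday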